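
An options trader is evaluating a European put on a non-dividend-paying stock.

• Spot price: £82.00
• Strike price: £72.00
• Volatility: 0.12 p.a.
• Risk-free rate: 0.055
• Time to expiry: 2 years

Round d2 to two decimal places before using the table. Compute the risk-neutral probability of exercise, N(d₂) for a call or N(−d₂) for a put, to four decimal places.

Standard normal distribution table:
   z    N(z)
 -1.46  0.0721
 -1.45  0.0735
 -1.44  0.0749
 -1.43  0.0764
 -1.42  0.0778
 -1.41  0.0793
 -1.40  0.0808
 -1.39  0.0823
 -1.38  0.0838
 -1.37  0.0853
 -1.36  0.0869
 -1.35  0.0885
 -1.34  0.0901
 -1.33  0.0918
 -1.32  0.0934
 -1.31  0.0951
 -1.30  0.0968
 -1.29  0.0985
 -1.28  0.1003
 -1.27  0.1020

σ√T = 0.12·√2 = 0.1697
d₁ = [ln(82/72) + (0.055 + 0.12²/2)·2] / 0.1697 = [0.1301 + 0.1244] / 0.1697 = 1.4994 → 1.50
d₂ = d₁ − σ√T = 1.4994 − 0.1697 = 1.3297 → 1.33
Risk-neutral Pr[S_T < K] = N(−d₂) = N(-1.33) = 0.0918

0.0918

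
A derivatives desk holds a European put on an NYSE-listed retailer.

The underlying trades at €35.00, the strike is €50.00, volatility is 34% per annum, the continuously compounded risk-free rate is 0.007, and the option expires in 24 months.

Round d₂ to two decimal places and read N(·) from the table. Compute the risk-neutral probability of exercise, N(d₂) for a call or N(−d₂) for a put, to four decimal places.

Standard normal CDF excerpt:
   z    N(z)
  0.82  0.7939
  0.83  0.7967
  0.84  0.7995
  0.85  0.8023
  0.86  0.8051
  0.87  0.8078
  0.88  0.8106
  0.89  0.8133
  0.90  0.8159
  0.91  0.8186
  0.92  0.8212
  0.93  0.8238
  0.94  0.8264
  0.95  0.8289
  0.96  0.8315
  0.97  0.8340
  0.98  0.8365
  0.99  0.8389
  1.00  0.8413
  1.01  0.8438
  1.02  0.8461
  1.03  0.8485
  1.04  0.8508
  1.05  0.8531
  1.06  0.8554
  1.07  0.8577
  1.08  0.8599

0.8289

σ√T = 0.34 × 1.4142 = 0.4808
d₁ = [ln(35/50) + (0.007 + 0.34²/2)·2] / 0.4808 = [-0.3567 + 0.1296] / 0.4808 = -0.4723 → -0.47
d₂ = d₁ − σ√T = -0.4723 − 0.4808 = -0.9531 → -0.95
Pr(exercise) under Q = N(−d₂) = N(0.95) = 0.8289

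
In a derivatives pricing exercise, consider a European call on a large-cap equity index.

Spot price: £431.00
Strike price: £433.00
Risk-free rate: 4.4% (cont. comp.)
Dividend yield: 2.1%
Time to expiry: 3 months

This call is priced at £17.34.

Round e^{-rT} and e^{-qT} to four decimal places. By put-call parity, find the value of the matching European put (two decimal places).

e^(−qT) = e^(−0.021·0.25) = 0.9948;  e^(−rT) = e^(−0.044·0.25) = 0.9891
Put-call parity: C − P = S·e^(−qT) − K·e^(−rT) = 431·0.9948 − 433·0.9891 = 428.7588 − 428.2803 = 0.4785
P = C − (C − P) = 17.34 − (0.4785) = 16.8615

£16.86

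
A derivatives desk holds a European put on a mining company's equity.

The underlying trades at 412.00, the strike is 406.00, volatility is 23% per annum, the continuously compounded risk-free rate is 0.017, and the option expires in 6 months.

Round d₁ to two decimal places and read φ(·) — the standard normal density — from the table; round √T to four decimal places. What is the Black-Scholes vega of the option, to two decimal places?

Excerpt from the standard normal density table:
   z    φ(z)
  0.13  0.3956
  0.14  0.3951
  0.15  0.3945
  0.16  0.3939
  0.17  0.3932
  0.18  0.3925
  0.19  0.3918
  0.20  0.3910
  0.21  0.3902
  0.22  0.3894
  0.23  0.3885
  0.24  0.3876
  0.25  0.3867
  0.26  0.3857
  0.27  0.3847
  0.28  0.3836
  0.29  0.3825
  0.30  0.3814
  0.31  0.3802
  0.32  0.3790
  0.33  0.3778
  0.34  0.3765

113.44

σ√T = 0.23 × 0.7071 = 0.1626
d₁ = [ln(412/406) + (0.017 + 0.23²/2)·0.5] / 0.1626 = [0.0147 + 0.0217] / 0.1626 = 0.2238 which rounds to 0.22
√T = √0.5 = 0.7071
φ(d₁) = φ(0.22) = 0.3894
vega = S·φ(d₁)·√T = 412·0.3894·0.7071 = 113.4420
(The call has the same vega.)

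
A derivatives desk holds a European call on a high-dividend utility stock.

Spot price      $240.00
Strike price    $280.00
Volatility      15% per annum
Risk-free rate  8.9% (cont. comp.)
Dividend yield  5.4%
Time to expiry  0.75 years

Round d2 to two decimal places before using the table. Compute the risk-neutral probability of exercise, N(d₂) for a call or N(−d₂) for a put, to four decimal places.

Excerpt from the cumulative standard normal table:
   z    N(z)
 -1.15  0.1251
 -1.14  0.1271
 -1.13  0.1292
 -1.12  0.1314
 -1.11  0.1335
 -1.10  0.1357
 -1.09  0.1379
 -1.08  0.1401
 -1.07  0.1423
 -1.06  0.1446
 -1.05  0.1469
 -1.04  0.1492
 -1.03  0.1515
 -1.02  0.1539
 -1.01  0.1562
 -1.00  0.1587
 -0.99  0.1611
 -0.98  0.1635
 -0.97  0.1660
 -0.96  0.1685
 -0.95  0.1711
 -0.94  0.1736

0.1469

σ√T = 0.15 × 0.8660 = 0.1299
d₁ = [ln(240/280) + (0.089 − 0.054 + 0.15²/2)·0.75] / 0.1299 = [-0.1542 + 0.0347] / 0.1299 = -0.9196 ⇒ -0.92
d₂ = d₁ − σ√T = -0.9196 − 0.1299 = -1.0495 ⇒ -1.05
Risk-neutral Pr[S_T > K] = N(d₂) = N(-1.05) = 0.1469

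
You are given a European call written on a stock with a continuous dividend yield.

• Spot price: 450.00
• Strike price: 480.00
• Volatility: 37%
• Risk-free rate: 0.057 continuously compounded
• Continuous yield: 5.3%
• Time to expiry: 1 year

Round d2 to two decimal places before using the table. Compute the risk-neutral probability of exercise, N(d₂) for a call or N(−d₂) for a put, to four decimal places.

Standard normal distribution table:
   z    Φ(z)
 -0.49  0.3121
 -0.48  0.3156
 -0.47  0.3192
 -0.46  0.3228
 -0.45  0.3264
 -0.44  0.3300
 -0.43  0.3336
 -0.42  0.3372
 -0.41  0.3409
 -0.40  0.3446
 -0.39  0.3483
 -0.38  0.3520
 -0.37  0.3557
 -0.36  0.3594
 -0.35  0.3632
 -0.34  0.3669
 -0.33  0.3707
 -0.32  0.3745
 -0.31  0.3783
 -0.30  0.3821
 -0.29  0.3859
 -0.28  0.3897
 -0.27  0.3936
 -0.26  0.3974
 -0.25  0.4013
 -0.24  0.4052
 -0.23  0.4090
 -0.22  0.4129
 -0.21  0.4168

0.3632

σ√T = 0.37·√1 = 0.3700
d₁ = [ln(450/480) + (0.057 − 0.053 + ½·0.37²)·1] / (σ√T) = (-0.0645 + 0.0725) / 0.3700 = 0.0214 ≈ 0.02
d₂ = 0.0214 − 0.3700 = -0.3486 ≈ -0.35
Risk-neutral Pr[S_T > K] = N(d₂) = N(-0.35) = 0.3632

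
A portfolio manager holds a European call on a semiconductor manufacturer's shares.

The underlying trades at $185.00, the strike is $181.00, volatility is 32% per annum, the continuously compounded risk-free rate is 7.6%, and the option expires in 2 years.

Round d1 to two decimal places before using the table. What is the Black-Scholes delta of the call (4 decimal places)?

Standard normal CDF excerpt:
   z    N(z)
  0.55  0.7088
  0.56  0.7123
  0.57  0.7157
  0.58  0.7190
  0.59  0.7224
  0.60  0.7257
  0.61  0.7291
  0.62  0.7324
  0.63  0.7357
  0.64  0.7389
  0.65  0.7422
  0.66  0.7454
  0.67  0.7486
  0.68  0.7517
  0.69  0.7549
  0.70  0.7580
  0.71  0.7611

0.7291

σ√T = 0.32 × 1.4142 = 0.4525
ln(S/K) + (r + σ²/2)T = ln(185/181) + (0.076 + 0.32²/2)·2 = 0.0219 + 0.2544 = 0.2763
d₁ = 0.2763 / 0.4525 = 0.6105 ≈ 0.61
N(d₁) = N(0.61) = 0.7291
Δ_call = N(d₁) = 0.7291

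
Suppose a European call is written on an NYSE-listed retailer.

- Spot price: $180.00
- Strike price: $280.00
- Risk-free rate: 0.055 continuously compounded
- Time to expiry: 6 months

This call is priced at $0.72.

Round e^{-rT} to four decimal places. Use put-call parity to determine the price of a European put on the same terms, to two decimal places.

$93.13

e^(−rT) = e^(−0.055·0.5) = 0.9729
Put-call parity: C − P = S − K·e^(−rT) = 180 − 280·0.9729 = 180 − 272.4120 = -92.4120
P = C − (C − P) = 0.72 − (-92.4120) = 93.1320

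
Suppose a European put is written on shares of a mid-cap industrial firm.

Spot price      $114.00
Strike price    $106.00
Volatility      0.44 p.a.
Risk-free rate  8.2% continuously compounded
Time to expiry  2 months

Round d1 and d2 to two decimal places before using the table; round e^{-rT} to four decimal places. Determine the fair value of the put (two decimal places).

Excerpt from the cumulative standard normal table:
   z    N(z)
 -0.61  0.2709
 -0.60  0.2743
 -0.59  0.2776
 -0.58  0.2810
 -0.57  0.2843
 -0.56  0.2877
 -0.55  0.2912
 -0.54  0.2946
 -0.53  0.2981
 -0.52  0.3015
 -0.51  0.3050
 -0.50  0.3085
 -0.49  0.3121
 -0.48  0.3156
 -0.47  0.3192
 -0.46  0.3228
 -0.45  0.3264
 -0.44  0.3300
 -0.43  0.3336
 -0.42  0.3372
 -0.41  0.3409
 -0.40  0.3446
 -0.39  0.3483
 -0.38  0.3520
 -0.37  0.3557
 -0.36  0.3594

$4.01

σ√T = 0.44·√0.1667 = 0.1796
ln(S/K) + (r + σ²/2)T = ln(114/106) + (0.082 + 0.44²/2)·0.1667 = 0.0728 + 0.0298 = 0.1026
d₁ = 0.1026 / 0.1796 = 0.5710 ≈ 0.57
d₂ = d₁ − σ√T = 0.5710 − 0.1796 = 0.3913 ≈ 0.39
exp(−rT) = exp(−0.082·0.1667) = 0.9864
P = 106·0.9864·N(-0.39) − 114·N(-0.57) = 106·0.9864·0.3483 − 114·0.2843 = 36.4177 − 32.4102 = 4.0075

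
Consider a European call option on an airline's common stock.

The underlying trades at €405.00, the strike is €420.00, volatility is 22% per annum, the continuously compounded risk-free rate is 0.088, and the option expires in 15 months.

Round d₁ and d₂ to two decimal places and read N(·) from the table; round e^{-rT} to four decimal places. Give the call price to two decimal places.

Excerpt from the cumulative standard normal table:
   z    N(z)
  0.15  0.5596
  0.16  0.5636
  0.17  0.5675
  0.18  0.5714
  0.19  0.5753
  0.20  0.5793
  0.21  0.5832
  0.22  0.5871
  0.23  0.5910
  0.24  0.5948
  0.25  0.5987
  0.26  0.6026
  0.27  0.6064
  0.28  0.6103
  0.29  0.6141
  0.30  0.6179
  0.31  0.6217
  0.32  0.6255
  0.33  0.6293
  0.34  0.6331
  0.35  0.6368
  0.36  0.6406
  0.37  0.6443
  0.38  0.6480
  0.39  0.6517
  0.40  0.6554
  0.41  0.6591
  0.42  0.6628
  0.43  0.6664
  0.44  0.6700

€53.45

T = 1.25;  σ√T = 0.2460
ln(S/K) + (r + σ²/2)T = ln(405/420) + (0.088 + 0.22²/2)·1.25 = -0.0364 + 0.1402 = 0.1039
d₁ = 0.1039 / 0.2460 = 0.4223 ⇒ 0.42
d₂ = d₁ − σ√T = 0.4223 − 0.2460 = 0.1764 ⇒ 0.18
exp(−rT) = exp(−0.088·1.25) = 0.8958
N(d₁) = N(0.42) = 0.6628;  N(d₂) = N(0.18) = 0.5714
C = 405·0.6628 − 420·0.8958·0.5714 = 268.4340 − 214.9813 = 53.4527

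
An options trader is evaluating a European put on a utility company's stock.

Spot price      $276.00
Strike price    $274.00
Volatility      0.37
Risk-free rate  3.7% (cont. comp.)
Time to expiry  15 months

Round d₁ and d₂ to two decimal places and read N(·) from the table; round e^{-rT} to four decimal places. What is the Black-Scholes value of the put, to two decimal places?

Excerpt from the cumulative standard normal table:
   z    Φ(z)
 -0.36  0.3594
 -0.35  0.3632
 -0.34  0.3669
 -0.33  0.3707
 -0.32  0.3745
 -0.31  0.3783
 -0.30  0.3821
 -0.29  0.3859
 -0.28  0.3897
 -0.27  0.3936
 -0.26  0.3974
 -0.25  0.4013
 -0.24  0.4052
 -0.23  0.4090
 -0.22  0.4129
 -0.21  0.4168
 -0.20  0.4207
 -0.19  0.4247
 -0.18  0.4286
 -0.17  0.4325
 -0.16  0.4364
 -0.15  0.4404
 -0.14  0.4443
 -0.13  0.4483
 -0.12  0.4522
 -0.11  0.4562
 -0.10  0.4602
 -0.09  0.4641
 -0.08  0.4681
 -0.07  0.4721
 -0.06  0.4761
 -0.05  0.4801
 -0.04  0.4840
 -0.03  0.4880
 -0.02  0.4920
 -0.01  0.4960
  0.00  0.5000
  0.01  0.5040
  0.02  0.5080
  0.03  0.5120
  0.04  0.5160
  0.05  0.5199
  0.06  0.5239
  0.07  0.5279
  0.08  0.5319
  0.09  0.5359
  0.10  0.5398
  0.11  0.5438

$37.89

σ√T = 0.37·√1.25 = 0.4137
d₁ = [ln(276/274) + (0.037 + 0.37²/2)·1.25] / 0.4137 = [0.0073 + 0.1318] / 0.4137 = 0.3362 ⇒ 0.34
d₂ = d₁ − σ√T = 0.3362 − 0.4137 = -0.0775 ⇒ -0.08
e^(−rT) = e^(−0.037·1.25) = 0.9548
P = 274·0.9548·N(0.08) − 276·N(-0.34) = 274·0.9548·0.5319 − 276·0.3669 = 139.1531 − 101.2644 = 37.8887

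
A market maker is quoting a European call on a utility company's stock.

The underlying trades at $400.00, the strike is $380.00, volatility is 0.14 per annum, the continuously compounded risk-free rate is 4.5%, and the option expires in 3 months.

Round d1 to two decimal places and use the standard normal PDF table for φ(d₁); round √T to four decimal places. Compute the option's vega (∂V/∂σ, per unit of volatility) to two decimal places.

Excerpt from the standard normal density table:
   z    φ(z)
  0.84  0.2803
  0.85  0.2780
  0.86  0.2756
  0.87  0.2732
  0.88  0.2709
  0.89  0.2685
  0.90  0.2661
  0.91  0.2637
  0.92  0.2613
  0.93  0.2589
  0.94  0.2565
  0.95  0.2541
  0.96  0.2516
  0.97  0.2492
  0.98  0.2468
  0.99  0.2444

51.78

T = 0.25;  σ√T = 0.0700
ln(S/K) + (r + σ²/2)T = ln(400/380) + (0.045 + 0.14²/2)·0.25 = 0.0513 + 0.0137 = 0.0650
d₁ = 0.0650 / 0.0700 = 0.9285 ⇒ 0.93
√T = √0.25 = 0.5000
φ(d₁) = φ(0.93) = 0.2589
vega = S·φ(d₁)·√T = 400·0.2589·0.5000 = 51.7800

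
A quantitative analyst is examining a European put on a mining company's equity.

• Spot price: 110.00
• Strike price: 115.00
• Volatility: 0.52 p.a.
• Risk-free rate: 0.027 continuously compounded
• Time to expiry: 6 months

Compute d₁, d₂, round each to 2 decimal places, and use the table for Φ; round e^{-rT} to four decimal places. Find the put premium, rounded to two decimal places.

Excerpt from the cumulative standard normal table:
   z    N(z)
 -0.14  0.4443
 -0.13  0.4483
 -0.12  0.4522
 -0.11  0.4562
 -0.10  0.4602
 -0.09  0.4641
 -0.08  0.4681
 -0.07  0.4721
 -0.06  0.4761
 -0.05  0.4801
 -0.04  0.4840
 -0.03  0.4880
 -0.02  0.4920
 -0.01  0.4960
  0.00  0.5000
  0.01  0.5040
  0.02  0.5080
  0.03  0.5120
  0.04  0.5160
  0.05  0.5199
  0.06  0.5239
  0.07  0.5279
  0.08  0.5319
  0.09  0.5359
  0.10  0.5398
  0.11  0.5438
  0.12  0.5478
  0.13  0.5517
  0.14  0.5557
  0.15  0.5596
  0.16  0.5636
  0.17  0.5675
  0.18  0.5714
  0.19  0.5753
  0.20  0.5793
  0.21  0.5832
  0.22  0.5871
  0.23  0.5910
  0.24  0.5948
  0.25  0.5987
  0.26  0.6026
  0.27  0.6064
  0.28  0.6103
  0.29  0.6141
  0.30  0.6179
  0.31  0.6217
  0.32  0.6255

σ√T = 0.52·√0.5 = 0.3677
d₁ = [ln(110/115) + (0.027 + 0.52²/2)·0.5] / 0.3677 = [-0.0445 + 0.0811] / 0.3677 = 0.0997 ≈ 0.10
d₂ = d₁ − σ√T = 0.0997 − 0.3677 = -0.2680 ≈ -0.27
e^(−rT) = e^(−0.027·0.5) = 0.9866
N(−d₂) = N(0.27) = 0.6064;  N(−d₁) = N(-0.10) = 0.4602
P = 115·0.9866·0.6064 − 110·0.4602 = 68.8015 − 50.6220 = 18.1795

18.18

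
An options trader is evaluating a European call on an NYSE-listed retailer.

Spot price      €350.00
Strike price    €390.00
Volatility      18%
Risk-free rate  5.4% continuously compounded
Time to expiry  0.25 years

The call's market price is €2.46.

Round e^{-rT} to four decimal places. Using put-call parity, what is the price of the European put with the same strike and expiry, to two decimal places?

€37.23

e^(−rT) = e^(−0.054·0.25) = 0.9866
Put-call parity: C − P = S − K·e^(−rT) = 350 − 390·0.9866 = 350 − 384.7740 = -34.7740
P = C − (C − P) = 2.46 − (-34.7740) = 37.2340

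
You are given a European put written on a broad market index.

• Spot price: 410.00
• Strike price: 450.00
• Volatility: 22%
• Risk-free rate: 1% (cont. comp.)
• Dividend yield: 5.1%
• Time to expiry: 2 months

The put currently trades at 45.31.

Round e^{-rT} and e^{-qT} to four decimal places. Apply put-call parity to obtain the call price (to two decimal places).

e^(−qT) = e^(−0.051·0.1667) = 0.9915;  e^(−rT) = e^(−0.01·0.1667) = 0.9983
Put-call parity: C − P = S·e^(−qT) − K·e^(−rT) = 410·0.9915 − 450·0.9983 = 406.5150 − 449.2350 = -42.7200
C = P + (C − P) = 45.31 + (-42.7200) = 2.5900

2.59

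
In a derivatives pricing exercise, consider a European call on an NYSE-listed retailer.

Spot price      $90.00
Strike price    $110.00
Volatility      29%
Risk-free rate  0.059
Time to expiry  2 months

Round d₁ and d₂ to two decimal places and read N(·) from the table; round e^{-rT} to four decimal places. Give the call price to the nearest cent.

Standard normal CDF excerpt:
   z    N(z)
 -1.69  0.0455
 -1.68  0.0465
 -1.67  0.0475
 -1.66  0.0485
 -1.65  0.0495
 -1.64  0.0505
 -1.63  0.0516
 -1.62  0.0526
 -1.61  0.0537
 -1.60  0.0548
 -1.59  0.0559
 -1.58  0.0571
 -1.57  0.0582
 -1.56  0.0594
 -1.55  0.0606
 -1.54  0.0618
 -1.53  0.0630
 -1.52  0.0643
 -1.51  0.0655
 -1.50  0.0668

$0.28

σ√T = 0.29·√0.1667 = 0.1184
ln(S/K) + (r + σ²/2)T = ln(90/110) + (0.059 + 0.29²/2)·0.1667 = -0.2007 + 0.0168 = -0.1838
d₁ = -0.1838 / 0.1184 = -1.5527 ≈ -1.55
d₂ = d₁ − σ√T = -1.5527 − 0.1184 = -1.6711 ≈ -1.67
exp(−rT) = exp(−0.059·0.1667) = 0.9902
N(d₁) = N(-1.55) = 0.0606;  N(d₂) = N(-1.67) = 0.0475
C = 90·0.0606 − 110·0.9902·0.0475 = 5.4540 − 5.1738 = 0.2802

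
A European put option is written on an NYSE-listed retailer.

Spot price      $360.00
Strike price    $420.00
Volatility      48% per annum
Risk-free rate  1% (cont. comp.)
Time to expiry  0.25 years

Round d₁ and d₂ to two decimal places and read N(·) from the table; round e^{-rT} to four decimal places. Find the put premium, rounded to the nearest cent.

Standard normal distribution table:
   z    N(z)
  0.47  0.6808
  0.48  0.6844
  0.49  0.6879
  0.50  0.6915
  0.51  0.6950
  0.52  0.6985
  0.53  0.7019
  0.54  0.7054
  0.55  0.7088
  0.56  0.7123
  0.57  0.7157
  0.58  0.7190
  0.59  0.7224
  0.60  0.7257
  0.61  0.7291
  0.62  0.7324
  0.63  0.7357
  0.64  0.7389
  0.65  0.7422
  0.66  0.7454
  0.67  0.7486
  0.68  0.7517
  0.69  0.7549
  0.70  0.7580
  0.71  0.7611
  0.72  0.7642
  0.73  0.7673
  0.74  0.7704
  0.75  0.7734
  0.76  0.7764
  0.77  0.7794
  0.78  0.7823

σ√T = 0.48·√0.25 = 0.2400
d₁ = [ln(360/420) + (0.01 + 0.48²/2)·0.25] / 0.2400 = [-0.1542 + 0.0313] / 0.2400 = -0.5119 which rounds to -0.51
d₂ = d₁ − σ√T = -0.5119 − 0.2400 = -0.7519 which rounds to -0.75
e^(−rT) = e^(−0.01·0.25) = 0.9975
N(−d₂) = N(0.75) = 0.7734;  N(−d₁) = N(0.51) = 0.6950
P = 420·0.9975·0.7734 − 360·0.6950 = 324.0159 − 250.2000 = 73.8159

$73.82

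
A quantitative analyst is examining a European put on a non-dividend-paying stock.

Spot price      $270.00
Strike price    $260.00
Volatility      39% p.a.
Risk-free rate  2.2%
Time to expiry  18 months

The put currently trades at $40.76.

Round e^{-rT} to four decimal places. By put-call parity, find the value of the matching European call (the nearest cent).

$59.21

exp(−rT) = exp(−0.022·1.5) = 0.9675
Put-call parity: C − P = S − K·e^(−rT) = 270 − 260·0.9675 = 270 − 251.5500 = 18.4500
C = P + (C − P) = 40.76 + (18.4500) = 59.2100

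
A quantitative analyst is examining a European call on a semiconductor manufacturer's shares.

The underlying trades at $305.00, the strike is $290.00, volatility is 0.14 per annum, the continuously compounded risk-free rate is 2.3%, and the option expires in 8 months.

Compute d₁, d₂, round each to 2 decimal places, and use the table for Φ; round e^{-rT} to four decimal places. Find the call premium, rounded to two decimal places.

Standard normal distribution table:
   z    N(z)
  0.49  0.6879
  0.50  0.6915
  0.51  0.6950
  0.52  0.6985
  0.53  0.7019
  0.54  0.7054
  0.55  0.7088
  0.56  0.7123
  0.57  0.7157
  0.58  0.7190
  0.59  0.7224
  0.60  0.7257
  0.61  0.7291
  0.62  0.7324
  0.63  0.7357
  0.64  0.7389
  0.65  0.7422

$24.90

T = 0.6667;  σ√T = 0.1143
d₁ = [ln(305/290) + (0.023 + 0.14²/2)·0.6667] / 0.1143 = [0.0504 + 0.0219] / 0.1143 = 0.6325 → 0.63
d₂ = d₁ − σ√T = 0.6325 − 0.1143 = 0.5182 → 0.52
e^(−rT) = e^(−0.023·0.6667) = 0.9848
N(d₁) = N(0.63) = 0.7357;  N(d₂) = N(0.52) = 0.6985
C = 305·0.7357 − 290·0.9848·0.6985 = 224.3885 − 199.4860 = 24.9025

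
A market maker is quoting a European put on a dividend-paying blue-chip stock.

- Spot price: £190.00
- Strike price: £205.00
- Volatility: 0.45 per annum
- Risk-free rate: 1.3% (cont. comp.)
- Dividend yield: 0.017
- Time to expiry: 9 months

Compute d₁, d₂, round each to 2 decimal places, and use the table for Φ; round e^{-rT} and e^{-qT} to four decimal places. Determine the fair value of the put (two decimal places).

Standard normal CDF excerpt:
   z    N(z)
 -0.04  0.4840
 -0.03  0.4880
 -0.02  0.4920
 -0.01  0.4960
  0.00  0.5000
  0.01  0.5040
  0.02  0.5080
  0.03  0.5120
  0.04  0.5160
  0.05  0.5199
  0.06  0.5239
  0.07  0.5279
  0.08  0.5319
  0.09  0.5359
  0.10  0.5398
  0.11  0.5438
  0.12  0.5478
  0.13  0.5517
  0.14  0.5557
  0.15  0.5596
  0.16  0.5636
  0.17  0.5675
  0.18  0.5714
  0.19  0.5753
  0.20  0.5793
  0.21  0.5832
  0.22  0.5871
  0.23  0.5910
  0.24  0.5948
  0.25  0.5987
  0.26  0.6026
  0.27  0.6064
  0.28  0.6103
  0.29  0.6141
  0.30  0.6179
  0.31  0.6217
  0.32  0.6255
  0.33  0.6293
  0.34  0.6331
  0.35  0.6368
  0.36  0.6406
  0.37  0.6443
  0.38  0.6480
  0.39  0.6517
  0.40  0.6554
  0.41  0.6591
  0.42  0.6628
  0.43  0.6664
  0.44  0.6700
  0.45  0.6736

σ√T = 0.45·√0.75 = 0.3897
d₁ = [ln(190/205) + (0.013 − 0.017 + 0.45²/2)·0.75] / 0.3897 = [-0.0760 + 0.0729] / 0.3897 = -0.0078 ⇒ -0.01
d₂ = d₁ − σ√T = -0.0078 − 0.3897 = -0.3975 ⇒ -0.40
exp(−qT) = exp(−0.017·0.75) = 0.9873;  exp(−rT) = exp(−0.013·0.75) = 0.9903
N(−d₂) = N(0.40) = 0.6554;  N(−d₁) = N(0.01) = 0.5040
P = 205·0.9903·0.6554 − 190·0.9873·0.5040 = 133.0537 − 94.5438 = 38.5099

£38.51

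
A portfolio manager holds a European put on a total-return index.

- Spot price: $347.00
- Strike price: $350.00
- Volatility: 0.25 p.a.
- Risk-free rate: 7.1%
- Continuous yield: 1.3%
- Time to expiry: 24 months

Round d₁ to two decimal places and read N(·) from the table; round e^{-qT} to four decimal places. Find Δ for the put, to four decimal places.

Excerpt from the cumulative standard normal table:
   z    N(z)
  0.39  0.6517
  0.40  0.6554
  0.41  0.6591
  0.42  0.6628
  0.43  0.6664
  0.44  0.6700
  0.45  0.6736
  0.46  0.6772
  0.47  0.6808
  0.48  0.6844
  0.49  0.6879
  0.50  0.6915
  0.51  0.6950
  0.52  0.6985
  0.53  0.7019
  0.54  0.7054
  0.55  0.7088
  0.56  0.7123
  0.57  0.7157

σ√T = 0.25 × 1.4142 = 0.3536
ln(S/K) + (r − q + σ²/2)T = ln(347/350) + (0.071 − 0.013 + 0.25²/2)·2 = -0.0086 + 0.1785 = 0.1699
d₁ = 0.1699 / 0.3536 = 0.4805 ⇒ 0.48
N(d₁) = N(0.48) = 0.6844
Δ_put = e^(−qT)·(N(d₁) − 1) = 0.9743·(0.6844 − 1) = -0.3075

-0.3075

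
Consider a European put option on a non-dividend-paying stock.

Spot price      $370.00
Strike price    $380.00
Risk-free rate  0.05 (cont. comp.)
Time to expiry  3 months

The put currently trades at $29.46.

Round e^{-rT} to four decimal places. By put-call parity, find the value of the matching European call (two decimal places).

$24.17

exp(−rT) = exp(−0.05·0.25) = 0.9876
Put-call parity: C − P = S − K·e^(−rT) = 370 − 380·0.9876 = 370 − 375.2880 = -5.2880
C = P + (C − P) = 29.46 + (-5.2880) = 24.1720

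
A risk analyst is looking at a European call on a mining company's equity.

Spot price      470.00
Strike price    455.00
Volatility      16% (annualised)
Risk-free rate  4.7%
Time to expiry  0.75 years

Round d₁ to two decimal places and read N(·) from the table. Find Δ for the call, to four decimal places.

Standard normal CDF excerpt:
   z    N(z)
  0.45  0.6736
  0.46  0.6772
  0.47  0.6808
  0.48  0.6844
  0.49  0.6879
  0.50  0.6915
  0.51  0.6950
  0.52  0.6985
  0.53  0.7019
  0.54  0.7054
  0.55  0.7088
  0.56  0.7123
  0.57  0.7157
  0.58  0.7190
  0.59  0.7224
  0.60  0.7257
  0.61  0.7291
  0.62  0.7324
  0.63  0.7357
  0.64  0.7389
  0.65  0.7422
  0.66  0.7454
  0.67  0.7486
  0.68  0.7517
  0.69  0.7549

0.7123

σ√T = 0.16·√0.75 = 0.1386
d₁ = [ln(470/455) + (0.047 + ½·0.16²)·0.75] / (σ√T) = (0.0324 + 0.0449) / 0.1386 = 0.5578 which rounds to 0.56
N(d₁) = N(0.56) = 0.7123
Δ_call = N(d₁) = 0.7123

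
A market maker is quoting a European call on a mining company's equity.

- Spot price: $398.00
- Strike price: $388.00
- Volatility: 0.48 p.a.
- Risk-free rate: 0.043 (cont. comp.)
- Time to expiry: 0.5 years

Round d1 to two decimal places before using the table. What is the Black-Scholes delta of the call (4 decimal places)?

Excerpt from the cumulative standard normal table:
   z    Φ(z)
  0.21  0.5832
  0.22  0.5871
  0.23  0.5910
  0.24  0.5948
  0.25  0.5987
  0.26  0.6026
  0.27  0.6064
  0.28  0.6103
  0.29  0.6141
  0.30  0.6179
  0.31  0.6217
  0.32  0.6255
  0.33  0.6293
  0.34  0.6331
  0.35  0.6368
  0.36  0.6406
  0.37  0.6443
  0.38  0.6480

0.6217

σ√T = 0.48·√0.5 = 0.3394
d₁ = [ln(398/388) + (0.043 + 0.48²/2)·0.5] / 0.3394 = [0.0254 + 0.0791] / 0.3394 = 0.3080 ⇒ 0.31
N(d₁) = N(0.31) = 0.6217
Δ_call = N(d₁) = 0.6217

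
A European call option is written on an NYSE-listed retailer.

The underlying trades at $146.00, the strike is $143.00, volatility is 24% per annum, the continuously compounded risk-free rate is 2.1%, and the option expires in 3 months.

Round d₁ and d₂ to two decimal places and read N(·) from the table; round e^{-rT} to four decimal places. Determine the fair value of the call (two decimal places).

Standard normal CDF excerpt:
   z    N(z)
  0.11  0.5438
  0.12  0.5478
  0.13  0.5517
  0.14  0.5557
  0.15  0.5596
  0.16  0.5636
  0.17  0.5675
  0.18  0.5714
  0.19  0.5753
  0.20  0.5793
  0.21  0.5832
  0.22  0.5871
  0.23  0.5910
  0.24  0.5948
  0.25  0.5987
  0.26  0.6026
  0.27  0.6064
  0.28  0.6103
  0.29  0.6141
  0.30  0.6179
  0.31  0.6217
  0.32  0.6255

$8.93

σ√T = 0.24 × 0.5000 = 0.1200
d₁ = [ln(146/143) + (0.021 + ½·0.24²)·0.25] / (σ√T) = (0.0208 + 0.0124) / 0.1200 = 0.2768 ⇒ 0.28
d₂ = 0.2768 − 0.1200 = 0.1568 ⇒ 0.16
exp(−rT) = exp(−0.021·0.25) = 0.9948
C = 146·N(0.28) − 143·0.9948·N(0.16) = 146·0.6103 − 143·0.9948·0.5636 = 89.1038 − 80.1757 = 8.9281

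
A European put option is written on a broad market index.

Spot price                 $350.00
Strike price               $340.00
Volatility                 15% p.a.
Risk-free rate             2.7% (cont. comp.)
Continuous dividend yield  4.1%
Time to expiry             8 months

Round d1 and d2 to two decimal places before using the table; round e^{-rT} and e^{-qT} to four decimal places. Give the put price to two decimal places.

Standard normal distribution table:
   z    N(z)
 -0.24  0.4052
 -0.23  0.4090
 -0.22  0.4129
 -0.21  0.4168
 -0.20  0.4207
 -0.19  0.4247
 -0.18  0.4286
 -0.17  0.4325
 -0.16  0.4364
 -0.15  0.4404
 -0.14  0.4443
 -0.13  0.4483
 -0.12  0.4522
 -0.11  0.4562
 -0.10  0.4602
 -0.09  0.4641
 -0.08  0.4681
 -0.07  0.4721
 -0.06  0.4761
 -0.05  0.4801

σ√T = 0.15 × 0.8165 = 0.1225
d₁ = [ln(350/340) + (0.027 − 0.041 + 0.15²/2)·0.6667] / 0.1225 = [0.0290 − 0.0018] / 0.1225 = 0.2217 which rounds to 0.22
d₂ = d₁ − σ√T = 0.2217 − 0.1225 = 0.0992 which rounds to 0.10
e^(−qT) = e^(−0.041·0.6667) = 0.9730;  e^(−rT) = e^(−0.027·0.6667) = 0.9822
N(−d₂) = N(-0.10) = 0.4602;  N(−d₁) = N(-0.22) = 0.4129
P = 340·0.9822·0.4602 − 350·0.9730·0.4129 = 153.6829 − 140.6131 = 13.0698

$13.07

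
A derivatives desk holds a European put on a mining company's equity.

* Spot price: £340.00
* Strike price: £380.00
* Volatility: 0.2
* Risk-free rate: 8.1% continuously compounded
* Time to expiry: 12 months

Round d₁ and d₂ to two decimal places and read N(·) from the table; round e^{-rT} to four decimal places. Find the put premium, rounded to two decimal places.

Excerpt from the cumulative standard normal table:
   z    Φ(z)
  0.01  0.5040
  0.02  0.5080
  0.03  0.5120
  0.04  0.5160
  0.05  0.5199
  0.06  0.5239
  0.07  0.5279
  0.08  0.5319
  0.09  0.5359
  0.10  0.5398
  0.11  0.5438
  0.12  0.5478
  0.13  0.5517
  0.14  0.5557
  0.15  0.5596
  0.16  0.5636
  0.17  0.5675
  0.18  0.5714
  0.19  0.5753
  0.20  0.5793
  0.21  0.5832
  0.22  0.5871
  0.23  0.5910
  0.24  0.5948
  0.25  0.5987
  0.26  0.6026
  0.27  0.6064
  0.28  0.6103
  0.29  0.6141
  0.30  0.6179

£33.04

σ√T = 0.2 × 1.0000 = 0.2000
d₁ = [ln(340/380) + (0.081 + 0.2²/2)·1] / 0.2000 = [-0.1112 + 0.1010] / 0.2000 = -0.0511 ≈ -0.05
d₂ = d₁ − σ√T = -0.0511 − 0.2000 = -0.2511 ≈ -0.25
exp(−rT) = exp(−0.081·1) = 0.9222
P = 380·0.9222·N(0.25) − 340·N(0.05) = 380·0.9222·0.5987 − 340·0.5199 = 209.8060 − 176.7660 = 33.0400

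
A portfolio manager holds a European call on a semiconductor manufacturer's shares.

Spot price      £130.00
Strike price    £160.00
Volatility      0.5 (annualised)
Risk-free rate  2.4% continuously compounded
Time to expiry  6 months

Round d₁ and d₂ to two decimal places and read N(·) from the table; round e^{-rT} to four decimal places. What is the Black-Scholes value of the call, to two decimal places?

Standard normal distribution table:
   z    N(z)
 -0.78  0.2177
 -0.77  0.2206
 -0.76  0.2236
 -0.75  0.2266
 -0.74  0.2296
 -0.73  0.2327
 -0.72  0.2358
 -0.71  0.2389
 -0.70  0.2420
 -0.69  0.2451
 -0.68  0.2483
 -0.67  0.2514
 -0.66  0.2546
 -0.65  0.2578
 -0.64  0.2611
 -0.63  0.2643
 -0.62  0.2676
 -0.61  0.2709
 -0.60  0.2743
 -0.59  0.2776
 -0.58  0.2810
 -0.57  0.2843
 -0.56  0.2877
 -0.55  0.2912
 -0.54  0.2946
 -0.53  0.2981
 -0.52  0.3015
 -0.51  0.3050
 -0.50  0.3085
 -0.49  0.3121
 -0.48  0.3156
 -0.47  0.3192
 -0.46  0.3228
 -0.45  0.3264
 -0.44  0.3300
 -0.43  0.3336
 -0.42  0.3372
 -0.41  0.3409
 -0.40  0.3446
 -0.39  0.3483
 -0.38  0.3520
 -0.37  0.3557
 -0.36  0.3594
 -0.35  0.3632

£8.97

σ√T = 0.5 × 0.7071 = 0.3536
d₁ = [ln(130/160) + (0.024 + ½·0.5²)·0.5] / (σ√T) = (-0.2076 + 0.0745) / 0.3536 = -0.3766 which rounds to -0.38
d₂ = -0.3766 − 0.3536 = -0.7301 which rounds to -0.73
exp(−rT) = exp(−0.024·0.5) = 0.9881
N(d₁) = N(-0.38) = 0.3520;  N(d₂) = N(-0.73) = 0.2327
C = 130·0.3520 − 160·0.9881·0.2327 = 45.7600 − 36.7889 = 8.9711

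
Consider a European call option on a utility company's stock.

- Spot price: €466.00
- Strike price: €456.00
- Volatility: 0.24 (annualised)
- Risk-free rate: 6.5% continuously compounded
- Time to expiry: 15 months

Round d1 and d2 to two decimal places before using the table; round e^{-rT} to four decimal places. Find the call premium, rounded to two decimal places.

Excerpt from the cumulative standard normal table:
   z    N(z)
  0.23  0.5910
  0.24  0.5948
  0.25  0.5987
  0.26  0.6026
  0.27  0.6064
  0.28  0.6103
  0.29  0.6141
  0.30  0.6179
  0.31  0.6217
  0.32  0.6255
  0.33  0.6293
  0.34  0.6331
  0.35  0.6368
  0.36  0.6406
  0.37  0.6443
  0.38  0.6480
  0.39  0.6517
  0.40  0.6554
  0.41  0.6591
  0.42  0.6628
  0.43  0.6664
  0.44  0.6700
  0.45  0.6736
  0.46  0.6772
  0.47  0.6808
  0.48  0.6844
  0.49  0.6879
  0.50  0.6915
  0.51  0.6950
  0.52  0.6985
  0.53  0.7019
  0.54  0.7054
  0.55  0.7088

€73.79

σ√T = 0.24·√1.25 = 0.2683
d₁ = [ln(466/456) + (0.065 + 0.24²/2)·1.25] / 0.2683 = [0.0217 + 0.1172] / 0.2683 = 0.5178 → 0.52
d₂ = d₁ − σ√T = 0.5178 − 0.2683 = 0.2495 → 0.25
e^(−rT) = e^(−0.065·1.25) = 0.9220
C = 466·N(0.52) − 456·0.9220·N(0.25) = 466·0.6985 − 456·0.9220·0.5987 = 325.5010 − 251.7126 = 73.7884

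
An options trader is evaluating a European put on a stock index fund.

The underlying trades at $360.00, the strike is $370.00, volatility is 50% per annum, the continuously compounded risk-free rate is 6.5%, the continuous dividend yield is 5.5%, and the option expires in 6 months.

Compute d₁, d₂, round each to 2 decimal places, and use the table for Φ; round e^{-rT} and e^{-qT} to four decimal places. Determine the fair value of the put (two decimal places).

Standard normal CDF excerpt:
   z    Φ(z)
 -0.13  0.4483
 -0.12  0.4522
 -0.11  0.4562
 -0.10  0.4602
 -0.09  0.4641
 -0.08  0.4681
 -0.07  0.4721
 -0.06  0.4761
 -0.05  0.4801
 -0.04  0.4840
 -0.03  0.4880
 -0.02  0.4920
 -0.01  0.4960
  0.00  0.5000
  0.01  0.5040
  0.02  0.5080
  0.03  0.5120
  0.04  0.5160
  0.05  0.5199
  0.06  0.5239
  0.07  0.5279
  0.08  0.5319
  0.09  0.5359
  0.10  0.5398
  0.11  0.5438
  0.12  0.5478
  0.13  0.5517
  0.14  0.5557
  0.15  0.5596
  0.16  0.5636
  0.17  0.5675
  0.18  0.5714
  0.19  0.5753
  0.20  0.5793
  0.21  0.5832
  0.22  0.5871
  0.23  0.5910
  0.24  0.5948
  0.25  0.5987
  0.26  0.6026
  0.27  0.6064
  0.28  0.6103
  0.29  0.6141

$53.25

σ√T = 0.5 × 0.7071 = 0.3536
d₁ = [ln(360/370) + (0.065 − 0.055 + 0.5²/2)·0.5] / 0.3536 = [-0.0274 + 0.0675] / 0.3536 = 0.1134 ⇒ 0.11
d₂ = d₁ − σ√T = 0.1134 − 0.3536 = -0.2401 ⇒ -0.24
exp(−qT) = exp(−0.055·0.5) = 0.9729;  exp(−rT) = exp(−0.065·0.5) = 0.9680
N(−d₂) = N(0.24) = 0.5948;  N(−d₁) = N(-0.11) = 0.4562
P = 370·0.9680·0.5948 − 360·0.9729·0.4562 = 213.0336 − 159.7813 = 53.2523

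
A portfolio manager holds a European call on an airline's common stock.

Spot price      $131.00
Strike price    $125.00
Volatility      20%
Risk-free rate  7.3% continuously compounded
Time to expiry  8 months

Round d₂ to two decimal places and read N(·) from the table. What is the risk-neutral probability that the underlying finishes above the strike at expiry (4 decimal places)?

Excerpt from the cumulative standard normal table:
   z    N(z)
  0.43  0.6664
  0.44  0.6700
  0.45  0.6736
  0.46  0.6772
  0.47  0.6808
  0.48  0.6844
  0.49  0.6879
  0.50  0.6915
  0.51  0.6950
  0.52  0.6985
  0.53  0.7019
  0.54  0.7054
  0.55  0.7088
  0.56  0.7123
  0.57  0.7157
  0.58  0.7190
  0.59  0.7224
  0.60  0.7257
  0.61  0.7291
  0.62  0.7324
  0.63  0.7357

σ√T = 0.2·√0.6667 = 0.1633
ln(S/K) + (r + σ²/2)T = ln(131/125) + (0.073 + 0.2²/2)·0.6667 = 0.0469 + 0.0620 = 0.1089
d₁ = 0.1089 / 0.1633 = 0.6668 which rounds to 0.67
d₂ = d₁ − σ√T = 0.6668 − 0.1633 = 0.5035 which rounds to 0.50
Risk-neutral Pr[S_T > K] = N(d₂) = N(0.50) = 0.6915

0.6915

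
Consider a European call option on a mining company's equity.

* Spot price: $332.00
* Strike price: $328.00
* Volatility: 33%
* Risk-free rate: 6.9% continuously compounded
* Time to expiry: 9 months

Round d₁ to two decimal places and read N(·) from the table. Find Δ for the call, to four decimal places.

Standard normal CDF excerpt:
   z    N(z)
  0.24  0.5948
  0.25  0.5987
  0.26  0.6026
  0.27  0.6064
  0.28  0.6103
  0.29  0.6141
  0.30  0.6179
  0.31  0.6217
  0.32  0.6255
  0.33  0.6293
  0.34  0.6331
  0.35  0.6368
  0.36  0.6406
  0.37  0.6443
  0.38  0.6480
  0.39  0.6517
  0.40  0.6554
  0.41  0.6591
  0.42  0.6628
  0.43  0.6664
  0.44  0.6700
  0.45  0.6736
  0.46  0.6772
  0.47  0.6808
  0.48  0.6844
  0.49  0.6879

0.6443

T = 0.75;  σ√T = 0.2858
d₁ = [ln(332/328) + (0.069 + ½·0.33²)·0.75] / (σ√T) = (0.0121 + 0.0926) / 0.2858 = 0.3664 which rounds to 0.37
N(d₁) = N(0.37) = 0.6443
Δ_call = N(d₁) = 0.6443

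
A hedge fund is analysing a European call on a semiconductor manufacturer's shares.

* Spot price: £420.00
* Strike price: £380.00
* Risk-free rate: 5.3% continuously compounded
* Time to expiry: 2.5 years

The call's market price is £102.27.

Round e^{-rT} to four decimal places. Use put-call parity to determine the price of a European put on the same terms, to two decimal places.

exp(−rT) = exp(−0.053·2.5) = 0.8759
Put-call parity: C − P = S − K·e^(−rT) = 420 − 380·0.8759 = 420 − 332.8420 = 87.1580
P = C − (C − P) = 102.27 − (87.1580) = 15.1120

£15.11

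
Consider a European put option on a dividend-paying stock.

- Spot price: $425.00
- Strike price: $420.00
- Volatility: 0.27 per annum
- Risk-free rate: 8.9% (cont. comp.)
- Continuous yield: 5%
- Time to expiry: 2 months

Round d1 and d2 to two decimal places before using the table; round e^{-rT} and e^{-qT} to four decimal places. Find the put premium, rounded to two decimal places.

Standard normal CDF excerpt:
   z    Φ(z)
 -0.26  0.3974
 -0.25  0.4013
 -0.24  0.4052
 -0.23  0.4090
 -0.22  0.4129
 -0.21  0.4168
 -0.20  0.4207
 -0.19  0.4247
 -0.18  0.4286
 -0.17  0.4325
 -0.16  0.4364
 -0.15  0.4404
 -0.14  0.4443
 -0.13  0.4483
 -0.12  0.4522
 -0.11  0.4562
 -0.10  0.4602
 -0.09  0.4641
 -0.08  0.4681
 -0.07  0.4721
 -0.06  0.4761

$14.76

σ√T = 0.27·√0.1667 = 0.1102
d₁ = [ln(425/420) + (0.089 − 0.05 + ½·0.27²)·0.1667] / (σ√T) = (0.0118 + 0.0126) / 0.1102 = 0.2214 ⇒ 0.22
d₂ = 0.2214 − 0.1102 = 0.1112 ⇒ 0.11
exp(−qT) = exp(−0.05·0.1667) = 0.9917;  exp(−rT) = exp(−0.089·0.1667) = 0.9853
N(−d₂) = N(-0.11) = 0.4562;  N(−d₁) = N(-0.22) = 0.4129
P = 420·0.9853·0.4562 − 425·0.9917·0.4129 = 188.7874 − 174.0260 = 14.7614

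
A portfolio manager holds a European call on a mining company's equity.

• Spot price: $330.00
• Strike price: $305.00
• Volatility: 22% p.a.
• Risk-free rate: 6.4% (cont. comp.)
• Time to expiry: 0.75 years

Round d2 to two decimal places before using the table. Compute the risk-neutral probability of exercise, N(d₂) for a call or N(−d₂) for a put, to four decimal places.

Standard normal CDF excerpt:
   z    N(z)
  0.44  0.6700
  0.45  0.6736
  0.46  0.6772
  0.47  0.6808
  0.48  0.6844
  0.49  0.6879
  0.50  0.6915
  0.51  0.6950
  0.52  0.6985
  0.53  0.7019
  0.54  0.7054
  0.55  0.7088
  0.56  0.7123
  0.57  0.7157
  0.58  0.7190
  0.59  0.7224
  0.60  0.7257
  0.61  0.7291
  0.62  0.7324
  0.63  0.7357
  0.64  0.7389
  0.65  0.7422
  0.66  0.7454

σ√T = 0.22·√0.75 = 0.1905
ln(S/K) + (r + σ²/2)T = ln(330/305) + (0.064 + 0.22²/2)·0.75 = 0.0788 + 0.0662 = 0.1449
d₁ = 0.1449 / 0.1905 = 0.7607 ⇒ 0.76
d₂ = d₁ − σ√T = 0.7607 − 0.1905 = 0.5702 ⇒ 0.57
Pr(exercise) under Q = N(d₂) = 0.7157

0.7157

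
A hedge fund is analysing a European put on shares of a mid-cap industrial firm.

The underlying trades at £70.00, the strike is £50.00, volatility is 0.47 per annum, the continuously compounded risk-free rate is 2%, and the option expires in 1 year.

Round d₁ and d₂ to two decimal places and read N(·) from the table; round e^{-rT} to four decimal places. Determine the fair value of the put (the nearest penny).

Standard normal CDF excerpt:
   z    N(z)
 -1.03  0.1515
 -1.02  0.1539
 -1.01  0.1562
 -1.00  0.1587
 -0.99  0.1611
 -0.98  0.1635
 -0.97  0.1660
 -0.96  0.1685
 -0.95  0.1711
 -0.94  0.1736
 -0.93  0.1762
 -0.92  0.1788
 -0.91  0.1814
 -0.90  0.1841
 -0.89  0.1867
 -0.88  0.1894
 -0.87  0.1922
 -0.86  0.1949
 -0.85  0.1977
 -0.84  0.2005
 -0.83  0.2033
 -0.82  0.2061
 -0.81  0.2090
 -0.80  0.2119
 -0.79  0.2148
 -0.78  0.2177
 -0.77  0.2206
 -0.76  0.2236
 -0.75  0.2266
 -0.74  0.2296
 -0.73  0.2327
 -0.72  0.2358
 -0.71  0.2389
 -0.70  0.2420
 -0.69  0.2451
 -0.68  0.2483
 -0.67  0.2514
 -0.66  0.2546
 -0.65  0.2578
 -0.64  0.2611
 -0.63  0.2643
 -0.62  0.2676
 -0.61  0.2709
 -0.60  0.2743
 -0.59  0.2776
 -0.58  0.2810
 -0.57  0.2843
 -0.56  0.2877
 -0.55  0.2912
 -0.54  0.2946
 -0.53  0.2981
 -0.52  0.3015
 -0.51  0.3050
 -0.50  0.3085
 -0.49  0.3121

£3.50

σ√T = 0.47 × 1.0000 = 0.4700
d₁ = [ln(70/50) + (0.02 + 0.47²/2)·1] / 0.4700 = [0.3365 + 0.1304] / 0.4700 = 0.9935 ⇒ 0.99
d₂ = d₁ − σ√T = 0.9935 − 0.4700 = 0.5235 ⇒ 0.52
exp(−rT) = exp(−0.02·1) = 0.9802
P = 50·0.9802·N(-0.52) − 70·N(-0.99) = 50·0.9802·0.3015 − 70·0.1611 = 14.7765 − 11.2770 = 3.4995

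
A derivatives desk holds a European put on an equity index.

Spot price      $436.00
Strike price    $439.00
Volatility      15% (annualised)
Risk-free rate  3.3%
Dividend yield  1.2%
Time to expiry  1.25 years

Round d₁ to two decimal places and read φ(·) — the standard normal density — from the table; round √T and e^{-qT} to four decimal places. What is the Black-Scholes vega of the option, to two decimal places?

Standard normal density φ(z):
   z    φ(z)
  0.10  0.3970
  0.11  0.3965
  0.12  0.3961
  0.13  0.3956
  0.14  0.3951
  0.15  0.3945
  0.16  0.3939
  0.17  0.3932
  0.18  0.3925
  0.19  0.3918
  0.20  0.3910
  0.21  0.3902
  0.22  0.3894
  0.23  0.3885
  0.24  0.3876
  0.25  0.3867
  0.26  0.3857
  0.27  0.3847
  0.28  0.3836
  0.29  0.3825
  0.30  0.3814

σ√T = 0.15 × 1.1180 = 0.1677
ln(S/K) + (r − q + σ²/2)T = ln(436/439) + (0.033 − 0.012 + 0.15²/2)·1.25 = -0.0069 + 0.0403 = 0.0335
d₁ = 0.0335 / 0.1677 = 0.1995 ≈ 0.20
√T = √1.25 = 1.1180
φ(d₁) = φ(0.20) = 0.3910
e^(−qT) = e^(−0.012·1.25) = 0.9851
vega = S·e^(−qT)·φ(d₁)·√T = 436·0.9851·0.3910·1.1180 = 187.7523
(Call and put vega coincide under Black-Scholes.)

187.75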